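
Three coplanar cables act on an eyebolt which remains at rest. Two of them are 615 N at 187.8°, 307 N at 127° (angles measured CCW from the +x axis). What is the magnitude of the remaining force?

F ≈ 810 N

Sum the known components: ΣF_x = -794.1 N, ΣF_y = 161.7 N.
For equilibrium the remaining force must supply (−ΣF_x, −ΣF_y) = (794.1, -161.7) N.
Magnitude = √((794.1)² + (-161.7)²) = 810.4 N; direction = atan2(-161.7, 794.1) = 348.5°.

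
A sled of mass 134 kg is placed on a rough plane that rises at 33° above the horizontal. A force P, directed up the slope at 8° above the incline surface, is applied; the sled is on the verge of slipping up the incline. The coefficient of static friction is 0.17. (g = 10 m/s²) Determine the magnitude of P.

P ≈ 908 N

On the verge of sliding up the incline, friction equals μN and acts down the slope.
Perpendicular: N + P sin 8° = W cos 33° = 1124 N.
Along incline: P cos 8° = W sin 33° + μN  with W sin 33° = 729.8 N.
Solving the pair for P and N: P = 908.2 N, N = 997.4 N (and f = μN = 169.6 N).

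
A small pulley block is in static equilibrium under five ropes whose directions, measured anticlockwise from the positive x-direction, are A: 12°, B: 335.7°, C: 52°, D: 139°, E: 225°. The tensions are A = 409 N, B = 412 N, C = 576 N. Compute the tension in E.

Resolve: ΣF_x = 409 cos 12° + 412 cos 335.7° + 576 cos 52° + T_D cos 139° + T_E cos 225° = 0.
        ΣF_y = 409 sin 12° + 412 sin 335.7° + 576 sin 52° + T_D sin 139° + T_E sin 225° = 0.
The known terms sum to (1130, 369.4) N, so -0.7547 T_D − 0.7071 T_E = -1130 and 0.6561 T_D − 0.7071 T_E = -369.4.
Solving simultaneously: T_D = 539.3 N, T_E = 1023 N.

T_E ≈ 1020 N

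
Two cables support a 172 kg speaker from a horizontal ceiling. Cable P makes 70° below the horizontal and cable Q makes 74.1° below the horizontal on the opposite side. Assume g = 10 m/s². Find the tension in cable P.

Weight W = 172 × 10 = 1720 N acts straight down.
Horizontal: T_P cos 70° = T_Q cos 74.1°  →  T_Q = 1.248 T_P.
Vertical: T_P sin 70° + T_Q sin 74.1° = 1720.
Substituting the horizontal relation into the vertical equation gives 2.14 T_P = 1720, so T_P = 803.6 N.

T_P ≈ 804 N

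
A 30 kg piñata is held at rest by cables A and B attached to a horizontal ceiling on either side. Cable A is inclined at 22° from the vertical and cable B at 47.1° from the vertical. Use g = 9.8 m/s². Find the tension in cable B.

T_B ≈ 118 N

Angles from the horizontal: cable A is 90° − 22° = 68°, cable B is 90° − 47.1° = 42.9°.
Weight W = 30 × 9.8 = 294 N acts straight down.
Horizontal: T_A cos 68° = T_B cos 42.9°  →  T_A = 1.955 T_B.
Vertical: T_A sin 68° + T_B sin 42.9° = 294.
Substituting the horizontal relation into the vertical equation gives 2.494 T_B = 294, so T_B = 117.9 N.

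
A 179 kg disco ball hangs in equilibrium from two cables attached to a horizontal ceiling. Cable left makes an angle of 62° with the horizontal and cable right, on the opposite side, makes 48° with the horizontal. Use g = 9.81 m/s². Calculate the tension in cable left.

Weight W = 179 × 9.81 = 1756 N acts straight down.
Horizontal: T_left cos 62° = T_right cos 48°  →  T_right = 0.7016 T_left.
Vertical: T_left sin 62° + T_right sin 48° = 1756.
Substituting the horizontal relation into the vertical equation gives 1.404 T_left = 1756, so T_left = 1250 N.

T_left ≈ 1250 N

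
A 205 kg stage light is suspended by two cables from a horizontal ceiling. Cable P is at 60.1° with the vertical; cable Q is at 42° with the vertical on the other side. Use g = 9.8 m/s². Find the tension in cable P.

Angles from the horizontal: cable P is 90° − 60.1° = 29.9°, cable Q is 90° − 42° = 48°.
Weight W = 205 × 9.8 = 2009 N acts straight down.
Horizontal: T_P cos 29.9° = T_Q cos 48°  →  T_Q = 1.296 T_P.
Vertical: T_P sin 29.9° + T_Q sin 48° = 2009.
Substituting the horizontal relation into the vertical equation gives 1.461 T_P = 2009, so T_P = 1375 N.

T_P ≈ 1370 N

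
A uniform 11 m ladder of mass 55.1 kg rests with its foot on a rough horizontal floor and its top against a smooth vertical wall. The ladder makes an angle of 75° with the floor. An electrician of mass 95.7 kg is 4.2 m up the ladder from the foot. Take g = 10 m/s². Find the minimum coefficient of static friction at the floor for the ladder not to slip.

ΣF_y = 0: N_floor = 55.1×10 + 95.7×10 = 1508 N.
Torques about the foot: N_wall · 11 sin 75° = 55.1×10×5.5 cos 75° + 95.7×10×4.2 cos 75° → N_wall = 171.73 N.
ΣF_x = 0: f_floor = N_wall = 171.73 N.
μ_min = f_floor / N_floor = 171.73 / 1508 = 0.1139.

μ_min ≈ 0.114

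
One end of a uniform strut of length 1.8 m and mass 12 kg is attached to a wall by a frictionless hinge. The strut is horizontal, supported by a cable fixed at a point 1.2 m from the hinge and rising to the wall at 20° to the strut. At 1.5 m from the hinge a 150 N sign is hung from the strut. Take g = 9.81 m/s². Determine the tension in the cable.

Take torques about the hinge: T sin 20° · 1.2 = 12×9.81×0.9 + 150×1.5 = 330.95 N·m.
So T = 330.95 / (0.3420 × 1.2) = 806.36 N.

T ≈ 806 N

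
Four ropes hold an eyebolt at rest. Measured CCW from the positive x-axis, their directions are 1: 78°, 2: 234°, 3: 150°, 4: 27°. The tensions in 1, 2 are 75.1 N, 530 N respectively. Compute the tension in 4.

Resolve: ΣF_x = 75.1 cos 78° + 530 cos 234° + T_3 cos 150° + T_4 cos 27° = 0.
        ΣF_y = 75.1 sin 78° + 530 sin 234° + T_3 sin 150° + T_4 sin 27° = 0.
The known terms sum to (-295.9, -355.3) N, so -0.8660 T_3 + 0.8910 T_4 = 295.9 and 0.5000 T_3 + 0.4540 T_4 = 355.3.
Solving simultaneously: T_3 = 217.3 N, T_4 = 543.3 N.

T_4 ≈ 543 N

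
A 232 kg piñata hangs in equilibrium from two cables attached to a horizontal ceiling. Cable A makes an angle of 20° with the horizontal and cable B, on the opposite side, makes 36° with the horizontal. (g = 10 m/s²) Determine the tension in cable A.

T_A ≈ 2260 N

Weight W = 232 × 10 = 2320 N acts straight down.
Horizontal: T_A cos 20° = T_B cos 36°  →  T_B = 1.162 T_A.
Vertical: T_A sin 20° + T_B sin 36° = 2320.
Substituting the horizontal relation into the vertical equation gives 1.025 T_A = 2320, so T_A = 2264 N.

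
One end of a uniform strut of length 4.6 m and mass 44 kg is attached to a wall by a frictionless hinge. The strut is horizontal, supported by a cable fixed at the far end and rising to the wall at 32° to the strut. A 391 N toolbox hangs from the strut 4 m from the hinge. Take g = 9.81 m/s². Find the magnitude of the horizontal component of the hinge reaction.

H_x ≈ 889 N

Take torques about the hinge: T sin 32° · 4.6 = 44×9.81×2.3 + 391×4 = 2556.8 N·m.
So T = 2556.8 / (0.5299 × 4.6) = 1048.9 N.
ΣF_x = 0: H_x = T cos 32° = 889.5 N.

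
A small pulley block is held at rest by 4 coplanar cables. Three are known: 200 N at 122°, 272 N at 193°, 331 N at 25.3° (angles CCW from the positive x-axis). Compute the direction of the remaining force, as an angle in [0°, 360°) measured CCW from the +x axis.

Sum the known components: ΣF_x = -71.76 N, ΣF_y = 249.9 N.
For equilibrium the remaining force must supply (−ΣF_x, −ΣF_y) = (71.76, -249.9) N.
Magnitude = √((71.76)² + (-249.9)²) = 260 N; direction = atan2(-249.9, 71.76) = 286.0°.

θ ≈ 286°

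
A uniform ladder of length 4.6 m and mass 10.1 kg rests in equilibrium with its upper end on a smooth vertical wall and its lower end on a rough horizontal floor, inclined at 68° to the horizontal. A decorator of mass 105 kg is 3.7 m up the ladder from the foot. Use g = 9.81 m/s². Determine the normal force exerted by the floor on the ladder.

ΣF_y = 0: N_floor = 10.1×9.81 + 105×9.81 = 1129.1 N.

N_floor ≈ 1130 N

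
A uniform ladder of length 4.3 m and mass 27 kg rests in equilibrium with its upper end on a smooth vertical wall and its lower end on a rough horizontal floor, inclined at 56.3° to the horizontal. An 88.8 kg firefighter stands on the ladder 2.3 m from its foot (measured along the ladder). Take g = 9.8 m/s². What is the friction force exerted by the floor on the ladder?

Torques about the foot: N_wall · 4.3 sin 56.3° = 27×9.8×2.15 cos 56.3° + 88.8×9.8×2.3 cos 56.3° → N_wall = 398.67 N.
ΣF_x = 0: f_floor = N_wall = 398.67 N.

f ≈ 399 N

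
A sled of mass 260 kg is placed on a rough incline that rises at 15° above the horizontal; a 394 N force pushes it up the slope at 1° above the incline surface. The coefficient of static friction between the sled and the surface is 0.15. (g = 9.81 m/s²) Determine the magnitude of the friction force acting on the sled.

f ≈ 266 N

Axes along / perpendicular to the incline. W sin 15° = 660.1 N down-slope; W cos 15° = 2464 N into the surface.
Perpendicular: N = W cos 15° − P sin 1° = 2464 − 6.876 = 2457 N.
Along incline: P cos 1° + f = W sin 15° (friction acts up-slope) → f = 660.1 − 393.9 = 266.2 N.
|f| = 266.2 N ≤ μN = 368.5 N, so the sled is indeed static.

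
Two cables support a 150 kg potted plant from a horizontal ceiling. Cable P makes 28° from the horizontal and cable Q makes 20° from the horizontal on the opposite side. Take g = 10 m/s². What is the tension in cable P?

T_P ≈ 1900 N

Weight W = 150 × 10 = 1500 N acts straight down.
Horizontal: T_P cos 28° = T_Q cos 20°  →  T_Q = 0.9396 T_P.
Vertical: T_P sin 28° + T_Q sin 20° = 1500.
Substituting the horizontal relation into the vertical equation gives 0.7908 T_P = 1500, so T_P = 1897 N.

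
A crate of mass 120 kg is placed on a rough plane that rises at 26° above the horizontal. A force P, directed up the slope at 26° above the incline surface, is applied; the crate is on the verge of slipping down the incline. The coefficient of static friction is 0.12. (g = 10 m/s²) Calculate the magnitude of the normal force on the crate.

N ≈ 873 N

On the verge of sliding down the incline, friction equals μN and acts up the slope.
Perpendicular: N + P sin 26° = W cos 26° = 1079 N.
Along incline: P cos 26° + μN = W sin 26° with W sin 26° = 526 N.
Solving the pair for P and N: P = 468.7 N, N = 873.1 N (and f = μN = 104.8 N).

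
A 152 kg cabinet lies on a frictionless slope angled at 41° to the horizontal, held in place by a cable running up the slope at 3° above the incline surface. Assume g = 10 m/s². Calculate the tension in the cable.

Take axes along and perpendicular to the incline. Weight components: W sin 41° = 997.2 N down-slope, W cos 41° = 1147 N into the surface.
Along incline: T cos 3° = W sin 41° → T = 998.6 N.
Perpendicular: N = W cos 41° − T sin 3° = 1095 N.

T ≈ 999 N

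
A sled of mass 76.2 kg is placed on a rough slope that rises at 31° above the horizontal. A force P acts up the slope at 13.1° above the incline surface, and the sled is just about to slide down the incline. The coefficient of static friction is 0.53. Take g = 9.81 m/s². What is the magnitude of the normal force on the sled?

On the verge of sliding down the incline, friction equals μN and acts up the slope.
Perpendicular: N + P sin 13.1° = W cos 31° = 640.8 N.
Along incline: P cos 13.1° + μN = W sin 31° with W sin 31° = 385 N.
Solving the pair for P and N: P = 53.18 N, N = 628.7 N (and f = μN = 333.2 N).

N ≈ 629 N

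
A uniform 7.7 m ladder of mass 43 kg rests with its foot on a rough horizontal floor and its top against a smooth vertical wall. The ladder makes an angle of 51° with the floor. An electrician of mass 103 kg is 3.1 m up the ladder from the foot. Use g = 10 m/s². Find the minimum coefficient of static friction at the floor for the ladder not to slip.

ΣF_y = 0: N_floor = 43×10 + 103×10 = 1460 N.
Torques about the foot: N_wall · 7.7 sin 51° = 43×10×3.85 cos 51° + 103×10×3.1 cos 51° → N_wall = 509.9 N.
ΣF_x = 0: f_floor = N_wall = 509.9 N.
μ_min = f_floor / N_floor = 509.9 / 1460 = 0.3492.

μ_min ≈ 0.349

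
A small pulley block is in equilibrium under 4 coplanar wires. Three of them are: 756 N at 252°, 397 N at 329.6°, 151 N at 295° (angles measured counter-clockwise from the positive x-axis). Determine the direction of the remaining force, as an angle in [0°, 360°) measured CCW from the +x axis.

Sum the known components: ΣF_x = 172.6 N, ΣF_y = -1057 N.
For equilibrium the remaining force must supply (−ΣF_x, −ΣF_y) = (-172.6, 1057) N.
Magnitude = √((-172.6)² + (1057)²) = 1071 N; direction = atan2(1057, -172.6) = 99.3°.

θ ≈ 99.3°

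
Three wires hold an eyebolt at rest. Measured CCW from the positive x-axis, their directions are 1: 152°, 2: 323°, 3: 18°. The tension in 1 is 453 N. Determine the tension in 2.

T_2 ≈ 398 N

Resolve: ΣF_x = 453 cos 152° + T_2 cos 323° + T_3 cos 18° = 0.
        ΣF_y = 453 sin 152° + T_2 sin 323° + T_3 sin 18° = 0.
The known terms sum to (-400, 212.7) N, so 0.7986 T_2 + 0.9511 T_3 = 400 and -0.6018 T_2 + 0.3090 T_3 = -212.7.
Solving simultaneously: T_2 = 397.8 N, T_3 = 86.51 N.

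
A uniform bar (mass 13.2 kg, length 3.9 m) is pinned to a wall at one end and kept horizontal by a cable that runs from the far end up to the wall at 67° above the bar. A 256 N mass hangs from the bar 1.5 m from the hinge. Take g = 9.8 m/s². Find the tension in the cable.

T ≈ 177 N

Take torques about the hinge: T sin 67° · 3.9 = 13.2×9.8×1.95 + 256×1.5 = 636.25 N·m.
So T = 636.25 / (0.9205 × 3.9) = 177.23 N.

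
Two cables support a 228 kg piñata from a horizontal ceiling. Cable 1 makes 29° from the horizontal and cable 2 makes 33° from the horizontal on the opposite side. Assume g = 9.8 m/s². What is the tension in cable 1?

Weight W = 228 × 9.8 = 2234 N acts straight down.
Horizontal: T_1 cos 29° = T_2 cos 33°  →  T_2 = 1.043 T_1.
Vertical: T_1 sin 29° + T_2 sin 33° = 2234.
Substituting the horizontal relation into the vertical equation gives 1.053 T_1 = 2234, so T_1 = 2122 N.

T_1 ≈ 2120 N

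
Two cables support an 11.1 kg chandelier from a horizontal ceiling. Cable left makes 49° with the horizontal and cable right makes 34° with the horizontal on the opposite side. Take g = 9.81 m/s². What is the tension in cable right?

Weight W = 11.1 × 9.81 = 108.9 N acts straight down.
Horizontal: T_left cos 49° = T_right cos 34°  →  T_left = 1.264 T_right.
Vertical: T_left sin 49° + T_right sin 34° = 108.9.
Substituting the horizontal relation into the vertical equation gives 1.513 T_right = 108.9, so T_right = 71.98 N.

T_right ≈ 72 N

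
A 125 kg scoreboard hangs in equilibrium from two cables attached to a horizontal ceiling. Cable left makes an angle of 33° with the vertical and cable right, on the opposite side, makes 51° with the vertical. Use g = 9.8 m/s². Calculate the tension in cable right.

T_right ≈ 671 N

Angles from the horizontal: cable left is 90° − 33° = 57°, cable right is 90° − 51° = 39°.
Weight W = 125 × 9.8 = 1225 N acts straight down.
Horizontal: T_left cos 57° = T_right cos 39°  →  T_left = 1.427 T_right.
Vertical: T_left sin 57° + T_right sin 39° = 1225.
Substituting the horizontal relation into the vertical equation gives 1.826 T_right = 1225, so T_right = 670.9 N.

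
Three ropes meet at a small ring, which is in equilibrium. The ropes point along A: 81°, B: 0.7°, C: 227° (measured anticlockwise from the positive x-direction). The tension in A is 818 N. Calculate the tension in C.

T_C ≈ 1120 N

Resolve: ΣF_x = 818 cos 81° + T_B cos 0.7° + T_C cos 227° = 0.
        ΣF_y = 818 sin 81° + T_B sin 0.7° + T_C sin 227° = 0.
The known terms sum to (128, 807.9) N, so 0.9999 T_B − 0.6820 T_C = -128 and 0.0122 T_B − 0.7314 T_C = -807.9.
Solving simultaneously: T_B = 632.7 N, T_C = 1115 N.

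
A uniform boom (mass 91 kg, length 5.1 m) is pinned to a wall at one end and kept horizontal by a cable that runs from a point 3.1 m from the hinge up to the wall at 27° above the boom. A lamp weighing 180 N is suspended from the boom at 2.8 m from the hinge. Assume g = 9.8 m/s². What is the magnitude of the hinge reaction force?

Take torques about the hinge: T sin 27° · 3.1 = 91×9.8×2.55 + 180×2.8 = 2778.1 N·m.
So T = 2778.1 / (0.4540 × 3.1) = 1974 N.
ΣF_x = 0: H_x = T cos 27° = 1758.8 N.
ΣF_y = 0: H_y = (91×9.8 + 180) − T sin 27° = 1071.8 − 896.16 = 175.64 N.
|H| = √(H_x² + H_y²) = √((1758.8)² + (175.64)²) = 1767.6 N.

|H| ≈ 1770 N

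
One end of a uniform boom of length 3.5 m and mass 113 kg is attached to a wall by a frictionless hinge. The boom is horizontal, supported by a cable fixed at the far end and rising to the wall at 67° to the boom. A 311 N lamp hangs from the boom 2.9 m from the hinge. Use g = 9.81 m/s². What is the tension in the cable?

Take torques about the hinge: T sin 67° · 3.5 = 113×9.81×1.75 + 311×2.9 = 2841.8 N·m.
So T = 2841.8 / (0.9205 × 3.5) = 882.07 N.

T ≈ 882 N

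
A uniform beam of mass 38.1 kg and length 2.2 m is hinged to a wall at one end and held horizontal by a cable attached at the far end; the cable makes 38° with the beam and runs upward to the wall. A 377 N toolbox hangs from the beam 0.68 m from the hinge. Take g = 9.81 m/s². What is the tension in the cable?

T ≈ 493 N

Take torques about the hinge: T sin 38° · 2.2 = 38.1×9.81×1.1 + 377×0.68 = 667.5 N·m.
So T = 667.5 / (0.6157 × 2.2) = 492.82 N.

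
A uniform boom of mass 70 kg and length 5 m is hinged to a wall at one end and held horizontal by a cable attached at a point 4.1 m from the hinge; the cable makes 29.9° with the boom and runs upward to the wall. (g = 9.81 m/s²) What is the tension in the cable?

T ≈ 840 N

Take torques about the hinge: T sin 29.9° · 4.1 = 70×9.81×2.5 = 1716.8 N·m.
So T = 1716.8 / (0.4985 × 4.1) = 839.98 N.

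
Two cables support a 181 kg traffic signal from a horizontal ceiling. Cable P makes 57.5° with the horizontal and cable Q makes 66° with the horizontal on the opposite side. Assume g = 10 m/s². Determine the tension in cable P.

Weight W = 181 × 10 = 1810 N acts straight down.
Horizontal: T_P cos 57.5° = T_Q cos 66°  →  T_Q = 1.321 T_P.
Vertical: T_P sin 57.5° + T_Q sin 66° = 1810.
Substituting the horizontal relation into the vertical equation gives 2.05 T_P = 1810, so T_P = 882.8 N.

T_P ≈ 883 N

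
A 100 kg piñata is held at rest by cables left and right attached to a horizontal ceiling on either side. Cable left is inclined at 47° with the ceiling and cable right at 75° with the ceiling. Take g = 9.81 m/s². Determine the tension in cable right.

T_right ≈ 789 N

Weight W = 100 × 9.81 = 981 N acts straight down.
Horizontal: T_left cos 47° = T_right cos 75°  →  T_left = 0.3795 T_right.
Vertical: T_left sin 47° + T_right sin 75° = 981.
Substituting the horizontal relation into the vertical equation gives 1.243 T_right = 981, so T_right = 788.9 N.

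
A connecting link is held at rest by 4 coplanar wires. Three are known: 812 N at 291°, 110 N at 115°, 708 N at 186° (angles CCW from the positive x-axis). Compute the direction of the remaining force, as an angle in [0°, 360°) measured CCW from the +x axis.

Sum the known components: ΣF_x = -459.6 N, ΣF_y = -732.4 N.
For equilibrium the remaining force must supply (−ΣF_x, −ΣF_y) = (459.6, 732.4) N.
Magnitude = √((459.6)² + (732.4)²) = 864.7 N; direction = atan2(732.4, 459.6) = 57.9°.

θ ≈ 57.9°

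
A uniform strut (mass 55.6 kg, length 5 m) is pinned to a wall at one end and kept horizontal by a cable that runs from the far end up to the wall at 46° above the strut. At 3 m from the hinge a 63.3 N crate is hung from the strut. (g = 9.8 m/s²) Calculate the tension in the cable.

Take torques about the hinge: T sin 46° · 5 = 55.6×9.8×2.5 + 63.3×3 = 1552.1 N·m.
So T = 1552.1 / (0.7193 × 5) = 431.53 N.

T ≈ 432 N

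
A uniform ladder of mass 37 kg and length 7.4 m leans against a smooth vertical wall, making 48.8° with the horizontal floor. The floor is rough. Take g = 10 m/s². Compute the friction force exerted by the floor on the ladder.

Torques about the foot: N_wall · 7.4 sin 48.8° = 37×10×3.7 cos 48.8° → N_wall = 161.96 N.
ΣF_x = 0: f_floor = N_wall = 161.96 N.

f ≈ 162 N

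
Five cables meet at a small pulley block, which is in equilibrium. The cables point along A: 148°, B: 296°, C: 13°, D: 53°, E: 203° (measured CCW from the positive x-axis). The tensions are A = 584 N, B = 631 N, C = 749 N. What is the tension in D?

T_D ≈ 564 N

Resolve: ΣF_x = 584 cos 148° + 631 cos 296° + 749 cos 13° + T_D cos 53° + T_E cos 203° = 0.
        ΣF_y = 584 sin 148° + 631 sin 296° + 749 sin 13° + T_D sin 53° + T_E sin 203° = 0.
The known terms sum to (511.2, -89.18) N, so 0.6018 T_D − 0.9205 T_E = -511.2 and 0.7986 T_D − 0.3907 T_E = 89.18.
Solving simultaneously: T_D = 563.6 N, T_E = 923.8 N.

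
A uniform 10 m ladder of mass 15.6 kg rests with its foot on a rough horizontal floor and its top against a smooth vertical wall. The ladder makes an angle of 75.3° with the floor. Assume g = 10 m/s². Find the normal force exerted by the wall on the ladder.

N_wall ≈ 20.5 N

Torques about the foot: N_wall · 10 sin 75.3° = 15.6×10×5 cos 75.3° → N_wall = 20.463 N.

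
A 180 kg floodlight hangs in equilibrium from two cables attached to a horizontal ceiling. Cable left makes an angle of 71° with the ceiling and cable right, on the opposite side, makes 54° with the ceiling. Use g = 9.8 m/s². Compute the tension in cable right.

Weight W = 180 × 9.8 = 1764 N acts straight down.
Horizontal: T_left cos 71° = T_right cos 54°  →  T_left = 1.805 T_right.
Vertical: T_left sin 71° + T_right sin 54° = 1764.
Substituting the horizontal relation into the vertical equation gives 2.516 T_right = 1764, so T_right = 701.1 N.

T_right ≈ 701 N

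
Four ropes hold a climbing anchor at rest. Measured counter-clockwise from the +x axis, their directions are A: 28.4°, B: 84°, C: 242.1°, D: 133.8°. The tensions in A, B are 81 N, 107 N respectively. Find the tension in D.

T_D ≈ 5.30 N

Resolve: ΣF_x = 81 cos 28.4° + 107 cos 84° + T_C cos 242.1° + T_D cos 133.8° = 0.
        ΣF_y = 81 sin 28.4° + 107 sin 84° + T_C sin 242.1° + T_D sin 133.8° = 0.
The known terms sum to (82.44, 144.9) N, so -0.4679 T_C − 0.6921 T_D = -82.44 and -0.8838 T_C + 0.7218 T_D = -144.9.
Solving simultaneously: T_C = 168.3 N, T_D = 5.301 N.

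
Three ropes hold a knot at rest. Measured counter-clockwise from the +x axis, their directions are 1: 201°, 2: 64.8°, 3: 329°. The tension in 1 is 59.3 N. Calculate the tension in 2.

T_2 ≈ 47 N

Resolve: ΣF_x = 59.3 cos 201° + T_2 cos 64.8° + T_3 cos 329° = 0.
        ΣF_y = 59.3 sin 201° + T_2 sin 64.8° + T_3 sin 329° = 0.
The known terms sum to (-55.36, -21.25) N, so 0.4258 T_2 + 0.8572 T_3 = 55.36 and 0.9048 T_2 − 0.5150 T_3 = 21.25.
Solving simultaneously: T_2 = 46.97 N, T_3 = 41.26 N.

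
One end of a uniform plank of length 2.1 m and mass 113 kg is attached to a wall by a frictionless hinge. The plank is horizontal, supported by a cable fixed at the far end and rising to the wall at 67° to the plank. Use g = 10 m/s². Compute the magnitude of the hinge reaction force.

|H| ≈ 614 N

Take torques about the hinge: T sin 67° · 2.1 = 113×10×1.05 = 1186.5 N·m.
So T = 1186.5 / (0.9205 × 2.1) = 613.79 N.
ΣF_x = 0: H_x = T cos 67° = 239.83 N.
ΣF_y = 0: H_y = (113×10) − T sin 67° = 1130 − 565 = 565 N.
|H| = √(H_x² + H_y²) = √((239.83)² + (565)²) = 613.79 N.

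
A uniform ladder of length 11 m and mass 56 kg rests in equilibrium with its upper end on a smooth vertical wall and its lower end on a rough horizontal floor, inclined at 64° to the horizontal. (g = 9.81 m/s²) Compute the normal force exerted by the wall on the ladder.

N_wall ≈ 134 N

Torques about the foot: N_wall · 11 sin 64° = 56×9.81×5.5 cos 64° → N_wall = 133.97 N.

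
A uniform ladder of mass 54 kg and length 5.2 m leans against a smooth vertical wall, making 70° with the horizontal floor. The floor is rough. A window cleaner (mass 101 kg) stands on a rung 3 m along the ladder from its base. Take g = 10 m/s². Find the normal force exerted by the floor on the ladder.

ΣF_y = 0: N_floor = 54×10 + 101×10 = 1550 N.

N_floor ≈ 1550 N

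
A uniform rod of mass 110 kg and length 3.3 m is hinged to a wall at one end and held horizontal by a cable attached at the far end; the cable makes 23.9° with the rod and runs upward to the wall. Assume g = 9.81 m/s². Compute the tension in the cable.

T ≈ 1330 N

Take torques about the hinge: T sin 23.9° · 3.3 = 110×9.81×1.65 = 1780.5 N·m.
So T = 1780.5 / (0.4051 × 3.3) = 1331.8 N.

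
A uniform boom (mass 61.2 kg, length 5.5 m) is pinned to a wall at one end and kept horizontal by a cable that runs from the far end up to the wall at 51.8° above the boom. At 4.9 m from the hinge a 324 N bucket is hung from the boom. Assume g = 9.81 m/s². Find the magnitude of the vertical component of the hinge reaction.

Take torques about the hinge: T sin 51.8° · 5.5 = 61.2×9.81×2.75 + 324×4.9 = 3238.6 N·m.
So T = 3238.6 / (0.7859 × 5.5) = 749.3 N.
ΣF_y = 0: H_y = (61.2×9.81 + 324) − T sin 51.8° = 924.37 − 588.84 = 335.53 N.

|H_y| ≈ 336 N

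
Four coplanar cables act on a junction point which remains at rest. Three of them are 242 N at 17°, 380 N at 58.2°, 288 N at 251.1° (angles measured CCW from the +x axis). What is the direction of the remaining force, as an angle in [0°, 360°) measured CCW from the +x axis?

θ ≈ 200°

Sum the known components: ΣF_x = 338.4 N, ΣF_y = 121.2 N.
For equilibrium the remaining force must supply (−ΣF_x, −ΣF_y) = (-338.4, -121.2) N.
Magnitude = √((-338.4)² + (-121.2)²) = 359.4 N; direction = atan2(-121.2, -338.4) = 199.7°.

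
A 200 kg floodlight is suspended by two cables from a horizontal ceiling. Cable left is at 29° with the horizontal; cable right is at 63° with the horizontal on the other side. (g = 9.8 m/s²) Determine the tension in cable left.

Weight W = 200 × 9.8 = 1960 N acts straight down.
Horizontal: T_left cos 29° = T_right cos 63°  →  T_right = 1.927 T_left.
Vertical: T_left sin 29° + T_right sin 63° = 1960.
Substituting the horizontal relation into the vertical equation gives 2.201 T_left = 1960, so T_left = 890.4 N.

T_left ≈ 890 N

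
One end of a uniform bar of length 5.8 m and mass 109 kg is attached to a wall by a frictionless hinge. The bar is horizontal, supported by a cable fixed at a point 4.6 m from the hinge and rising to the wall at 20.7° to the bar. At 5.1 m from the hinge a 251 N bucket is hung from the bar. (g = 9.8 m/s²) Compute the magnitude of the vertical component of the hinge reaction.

|H_y| ≈ 367 N

Take torques about the hinge: T sin 20.7° · 4.6 = 109×9.8×2.9 + 251×5.1 = 4377.9 N·m.
So T = 4377.9 / (0.3535 × 4.6) = 2692.4 N.
ΣF_y = 0: H_y = (109×9.8 + 251) − T sin 20.7° = 1319.2 − 951.71 = 367.49 N.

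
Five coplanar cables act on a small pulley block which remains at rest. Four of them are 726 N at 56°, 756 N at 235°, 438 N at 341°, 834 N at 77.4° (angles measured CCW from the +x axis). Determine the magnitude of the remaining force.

F ≈ 866 N

Sum the known components: ΣF_x = 568.4 N, ΣF_y = 653.9 N.
For equilibrium the remaining force must supply (−ΣF_x, −ΣF_y) = (-568.4, -653.9) N.
Magnitude = √((-568.4)² + (-653.9)²) = 866.4 N; direction = atan2(-653.9, -568.4) = 229.0°.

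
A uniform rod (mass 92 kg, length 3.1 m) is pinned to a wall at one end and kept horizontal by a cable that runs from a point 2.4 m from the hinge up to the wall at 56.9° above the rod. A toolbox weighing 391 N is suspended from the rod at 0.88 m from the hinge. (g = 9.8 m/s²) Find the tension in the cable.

T ≈ 866 N

Take torques about the hinge: T sin 56.9° · 2.4 = 92×9.8×1.55 + 391×0.88 = 1741.6 N·m.
So T = 1741.6 / (0.8377 × 2.4) = 866.22 N.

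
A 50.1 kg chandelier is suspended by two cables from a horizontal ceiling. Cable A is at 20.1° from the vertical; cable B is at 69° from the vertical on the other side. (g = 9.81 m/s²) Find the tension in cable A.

T_A ≈ 459 N

Angles from the horizontal: cable A is 90° − 20.1° = 69.9°, cable B is 90° − 69° = 21°.
Weight W = 50.1 × 9.81 = 491.5 N acts straight down.
Horizontal: T_A cos 69.9° = T_B cos 21°  →  T_B = 0.3681 T_A.
Vertical: T_A sin 69.9° + T_B sin 21° = 491.5.
Substituting the horizontal relation into the vertical equation gives 1.071 T_A = 491.5, so T_A = 458.9 N.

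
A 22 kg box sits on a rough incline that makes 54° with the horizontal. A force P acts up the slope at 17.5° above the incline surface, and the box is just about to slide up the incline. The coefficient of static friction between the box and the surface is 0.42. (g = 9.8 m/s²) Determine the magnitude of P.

On the verge of sliding up the incline, friction equals μN and acts down the slope.
Perpendicular: N + P sin 17.5° = W cos 54° = 126.7 N.
Along incline: P cos 17.5° = W sin 54° + μN  with W sin 54° = 174.4 N.
Solving the pair for P and N: P = 210.8 N, N = 63.34 N (and f = μN = 26.6 N).

P ≈ 211 N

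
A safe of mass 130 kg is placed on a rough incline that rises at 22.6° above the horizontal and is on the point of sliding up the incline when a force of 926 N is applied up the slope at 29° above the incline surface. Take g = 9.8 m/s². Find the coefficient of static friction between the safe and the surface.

μ ≈ 0.440

On the verge of sliding up the incline, friction is at its maximum μN and acts down the slope.
Perpendicular to incline: N = W cos 22.6° − P sin 29° = 1176 − 448.9 = 727.2 N.
Along incline: P cos 29° − μN = W sin 22.6° → μ = −(W sin 22.6° − P cos 29°) / N = 0.4404.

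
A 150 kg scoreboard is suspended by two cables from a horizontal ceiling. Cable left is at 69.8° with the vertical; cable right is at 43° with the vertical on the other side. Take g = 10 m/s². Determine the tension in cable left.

T_left ≈ 1110 N

Angles from the horizontal: cable left is 90° − 69.8° = 20.2°, cable right is 90° − 43° = 47°.
Weight W = 150 × 10 = 1500 N acts straight down.
Horizontal: T_left cos 20.2° = T_right cos 47°  →  T_right = 1.376 T_left.
Vertical: T_left sin 20.2° + T_right sin 47° = 1500.
Substituting the horizontal relation into the vertical equation gives 1.352 T_left = 1500, so T_left = 1110 N.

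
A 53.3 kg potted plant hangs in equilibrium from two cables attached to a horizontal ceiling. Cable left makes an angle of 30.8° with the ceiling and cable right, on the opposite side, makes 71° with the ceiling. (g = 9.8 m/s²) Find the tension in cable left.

Weight W = 53.3 × 9.8 = 522.3 N acts straight down.
Horizontal: T_left cos 30.8° = T_right cos 71°  →  T_right = 2.638 T_left.
Vertical: T_left sin 30.8° + T_right sin 71° = 522.3.
Substituting the horizontal relation into the vertical equation gives 3.007 T_left = 522.3, so T_left = 173.7 N.

T_left ≈ 174 N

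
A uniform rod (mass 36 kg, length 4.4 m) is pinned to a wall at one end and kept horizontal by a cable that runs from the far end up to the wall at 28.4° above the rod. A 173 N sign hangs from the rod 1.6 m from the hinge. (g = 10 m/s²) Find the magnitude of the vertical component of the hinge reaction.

|H_y| ≈ 290 N

Take torques about the hinge: T sin 28.4° · 4.4 = 36×10×2.2 + 173×1.6 = 1068.8 N·m.
So T = 1068.8 / (0.4756 × 4.4) = 510.72 N.
ΣF_y = 0: H_y = (36×10 + 173) − T sin 28.4° = 533 − 242.91 = 290.09 N.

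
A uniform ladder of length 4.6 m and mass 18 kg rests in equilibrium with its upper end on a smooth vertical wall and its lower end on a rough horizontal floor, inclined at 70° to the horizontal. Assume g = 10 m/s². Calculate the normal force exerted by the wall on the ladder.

N_wall ≈ 32.8 N

Torques about the foot: N_wall · 4.6 sin 70° = 18×10×2.3 cos 70° → N_wall = 32.757 N.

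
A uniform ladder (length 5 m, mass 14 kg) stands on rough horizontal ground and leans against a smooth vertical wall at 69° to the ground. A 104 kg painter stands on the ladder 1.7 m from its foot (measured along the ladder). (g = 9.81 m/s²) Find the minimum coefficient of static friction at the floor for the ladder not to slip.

ΣF_y = 0: N_floor = 14×9.81 + 104×9.81 = 1157.6 N.
Torques about the foot: N_wall · 5 sin 69° = 14×9.81×2.5 cos 69° + 104×9.81×1.7 cos 69° → N_wall = 159.52 N.
ΣF_x = 0: f_floor = N_wall = 159.52 N.
μ_min = f_floor / N_floor = 159.52 / 1157.6 = 0.1378.

μ_min ≈ 0.138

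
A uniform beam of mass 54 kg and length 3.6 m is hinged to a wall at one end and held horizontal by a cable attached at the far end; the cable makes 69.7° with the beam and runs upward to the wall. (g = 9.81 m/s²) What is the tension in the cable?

Take torques about the hinge: T sin 69.7° · 3.6 = 54×9.81×1.8 = 953.53 N·m.
So T = 953.53 / (0.9379 × 3.6) = 282.41 N.

T ≈ 282 N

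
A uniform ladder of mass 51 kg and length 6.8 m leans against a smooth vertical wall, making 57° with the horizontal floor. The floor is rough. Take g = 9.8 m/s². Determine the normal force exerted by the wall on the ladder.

N_wall ≈ 162 N

Torques about the foot: N_wall · 6.8 sin 57° = 51×9.8×3.4 cos 57° → N_wall = 162.29 N.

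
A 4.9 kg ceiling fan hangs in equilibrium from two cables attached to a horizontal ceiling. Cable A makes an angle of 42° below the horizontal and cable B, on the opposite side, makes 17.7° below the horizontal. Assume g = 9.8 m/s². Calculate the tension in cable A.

Weight W = 4.9 × 9.8 = 48.02 N acts straight down.
Horizontal: T_A cos 42° = T_B cos 17.7°  →  T_B = 0.7801 T_A.
Vertical: T_A sin 42° + T_B sin 17.7° = 48.02.
Substituting the horizontal relation into the vertical equation gives 0.9063 T_A = 48.02, so T_A = 52.98 N.

T_A ≈ 53 N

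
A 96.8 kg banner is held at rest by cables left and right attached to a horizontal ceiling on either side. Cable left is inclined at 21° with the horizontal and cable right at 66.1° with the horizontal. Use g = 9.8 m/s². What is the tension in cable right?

T_right ≈ 887 N

Weight W = 96.8 × 9.8 = 948.6 N acts straight down.
Horizontal: T_left cos 21° = T_right cos 66.1°  →  T_left = 0.434 T_right.
Vertical: T_left sin 21° + T_right sin 66.1° = 948.6.
Substituting the horizontal relation into the vertical equation gives 1.07 T_right = 948.6, so T_right = 886.8 N.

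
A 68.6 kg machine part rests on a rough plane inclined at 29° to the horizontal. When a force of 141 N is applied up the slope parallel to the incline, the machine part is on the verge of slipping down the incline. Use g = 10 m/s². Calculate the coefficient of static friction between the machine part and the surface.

μ ≈ 0.319

On the verge of sliding down the incline, friction is at its maximum μN and acts up the slope.
Perpendicular to incline: N = W cos 29° − P sin 0° = 600 − 0 = 600 N.
Along incline: P cos 0° + μN = W sin 29° → μ = (W sin 29° − P cos 0°) / N = 0.3193.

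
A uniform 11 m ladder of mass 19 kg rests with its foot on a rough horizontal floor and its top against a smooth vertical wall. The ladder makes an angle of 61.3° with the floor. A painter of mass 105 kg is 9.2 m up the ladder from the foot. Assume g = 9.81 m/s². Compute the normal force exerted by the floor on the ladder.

N_floor ≈ 1220 N

ΣF_y = 0: N_floor = 19×9.81 + 105×9.81 = 1216.4 N.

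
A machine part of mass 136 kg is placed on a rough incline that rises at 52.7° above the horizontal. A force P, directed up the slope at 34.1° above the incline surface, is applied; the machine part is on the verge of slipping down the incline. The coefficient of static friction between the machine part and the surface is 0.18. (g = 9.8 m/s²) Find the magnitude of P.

P ≈ 1260 N

On the verge of sliding down the incline, friction equals μN and acts up the slope.
Perpendicular: N + P sin 34.1° = W cos 52.7° = 807.7 N.
Along incline: P cos 34.1° + μN = W sin 52.7° with W sin 52.7° = 1060 N.
Solving the pair for P and N: P = 1258 N, N = 102.3 N (and f = μN = 18.42 N).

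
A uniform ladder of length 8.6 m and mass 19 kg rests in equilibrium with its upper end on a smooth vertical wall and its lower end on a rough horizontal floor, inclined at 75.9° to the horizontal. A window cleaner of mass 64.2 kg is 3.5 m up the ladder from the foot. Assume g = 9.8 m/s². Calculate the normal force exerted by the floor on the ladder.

ΣF_y = 0: N_floor = 19×9.8 + 64.2×9.8 = 815.36 N.

N_floor ≈ 815 N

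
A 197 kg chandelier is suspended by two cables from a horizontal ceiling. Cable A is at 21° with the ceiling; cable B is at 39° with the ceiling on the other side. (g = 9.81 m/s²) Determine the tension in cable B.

T_B ≈ 2080 N

Weight W = 197 × 9.81 = 1933 N acts straight down.
Horizontal: T_A cos 21° = T_B cos 39°  →  T_A = 0.8324 T_B.
Vertical: T_A sin 21° + T_B sin 39° = 1933.
Substituting the horizontal relation into the vertical equation gives 0.9276 T_B = 1933, so T_B = 2083 N.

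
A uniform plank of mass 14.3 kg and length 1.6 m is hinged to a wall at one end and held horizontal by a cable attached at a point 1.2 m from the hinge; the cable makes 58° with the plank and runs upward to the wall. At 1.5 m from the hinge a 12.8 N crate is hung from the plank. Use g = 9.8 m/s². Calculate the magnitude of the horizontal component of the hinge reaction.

H_x ≈ 68.4 N

Take torques about the hinge: T sin 58° · 1.2 = 14.3×9.8×0.8 + 12.8×1.5 = 131.31 N·m.
So T = 131.31 / (0.8480 × 1.2) = 129.03 N.
ΣF_x = 0: H_x = T cos 58° = 68.377 N.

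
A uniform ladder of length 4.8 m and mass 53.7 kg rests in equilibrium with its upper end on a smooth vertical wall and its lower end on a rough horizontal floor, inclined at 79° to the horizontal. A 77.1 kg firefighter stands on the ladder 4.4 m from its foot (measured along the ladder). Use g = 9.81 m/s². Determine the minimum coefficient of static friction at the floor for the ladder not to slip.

ΣF_y = 0: N_floor = 53.7×9.81 + 77.1×9.81 = 1283.1 N.
Torques about the foot: N_wall · 4.8 sin 79° = 53.7×9.81×2.4 cos 79° + 77.1×9.81×4.4 cos 79° → N_wall = 185.97 N.
ΣF_x = 0: f_floor = N_wall = 185.97 N.
μ_min = f_floor / N_floor = 185.97 / 1283.1 = 0.1449.

μ_min ≈ 0.145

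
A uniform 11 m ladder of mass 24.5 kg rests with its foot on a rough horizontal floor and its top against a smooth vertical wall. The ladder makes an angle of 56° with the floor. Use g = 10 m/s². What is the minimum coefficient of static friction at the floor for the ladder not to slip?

ΣF_y = 0: N_floor = 24.5×10 = 245 N.
Torques about the foot: N_wall · 11 sin 56° = 24.5×10×5.5 cos 56° → N_wall = 82.627 N.
ΣF_x = 0: f_floor = N_wall = 82.627 N.
μ_min = f_floor / N_floor = 82.627 / 245 = 0.3373.

μ_min ≈ 0.337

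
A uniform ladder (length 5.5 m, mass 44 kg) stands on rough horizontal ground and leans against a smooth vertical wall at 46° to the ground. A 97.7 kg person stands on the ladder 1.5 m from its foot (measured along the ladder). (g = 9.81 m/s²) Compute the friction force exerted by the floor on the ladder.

Torques about the foot: N_wall · 5.5 sin 46° = 44×9.81×2.75 cos 46° + 97.7×9.81×1.5 cos 46° → N_wall = 460.84 N.
ΣF_x = 0: f_floor = N_wall = 460.84 N.

f ≈ 461 N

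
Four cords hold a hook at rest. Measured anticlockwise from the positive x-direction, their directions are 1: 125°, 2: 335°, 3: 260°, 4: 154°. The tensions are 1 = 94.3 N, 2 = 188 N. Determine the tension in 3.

T_3 ≈ 51 N

Resolve: ΣF_x = 94.3 cos 125° + 188 cos 335° + T_3 cos 260° + T_4 cos 154° = 0.
        ΣF_y = 94.3 sin 125° + 188 sin 335° + T_3 sin 260° + T_4 sin 154° = 0.
The known terms sum to (116.3, -2.206) N, so -0.1736 T_3 − 0.8988 T_4 = -116.3 and -0.9848 T_3 + 0.4384 T_4 = 2.206.
Solving simultaneously: T_3 = 50.97 N, T_4 = 119.5 N.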